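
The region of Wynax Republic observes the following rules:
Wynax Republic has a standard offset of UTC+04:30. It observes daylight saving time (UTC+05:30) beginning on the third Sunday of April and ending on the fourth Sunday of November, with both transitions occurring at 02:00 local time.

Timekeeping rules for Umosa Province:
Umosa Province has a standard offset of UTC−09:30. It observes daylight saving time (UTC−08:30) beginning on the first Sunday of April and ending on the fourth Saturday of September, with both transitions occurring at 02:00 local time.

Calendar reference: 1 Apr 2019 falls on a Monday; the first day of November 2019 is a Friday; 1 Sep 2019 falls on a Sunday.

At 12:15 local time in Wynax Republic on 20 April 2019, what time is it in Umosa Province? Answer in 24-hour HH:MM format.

23:15

1 April 2019 is a Monday, so the first Sunday is April 7 and the third is April 21.
1 November 2019 is a Friday, so the first Sunday is November 3 and the fourth is November 24.
20 April 2019 is outside the daylight-saving period (21 April – 24 November), so Wynax Republic is on standard time, UTC+04:30.
12:15 Wynax Republic − 4h30m = 07:45 UTC.
1 April 2019 is a Monday, so the first Sunday is April 7.
1 September 2019 is a Sunday, so the first Saturday is September 7 and the fourth is September 28.
At the standard offset (UTC−09:30), 07:45 UTC − 9h30m = 22:15 Umosa Province standard time (rolling into the previous day, 19 April 2019).
The standard-time date in Umosa Province, 19 April 2019, falls between 7 April and 28 September, so daylight saving is in effect and Umosa Province is at UTC−08:30.
07:45 UTC − 8h30m = 23:15 Umosa Province (rolling into the previous day, 19 April 2019).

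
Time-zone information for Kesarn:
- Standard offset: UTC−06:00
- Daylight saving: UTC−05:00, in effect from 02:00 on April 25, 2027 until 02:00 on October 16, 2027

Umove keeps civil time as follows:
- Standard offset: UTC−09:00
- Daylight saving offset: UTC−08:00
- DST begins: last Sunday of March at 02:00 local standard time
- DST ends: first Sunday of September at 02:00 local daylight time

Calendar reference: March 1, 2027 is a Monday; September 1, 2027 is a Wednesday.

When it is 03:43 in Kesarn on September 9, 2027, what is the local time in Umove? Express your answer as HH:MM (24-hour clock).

September 9, 2027 falls between 25 April and 16 October, so daylight saving is in effect and Kesarn is at UTC−05:00.
03:43 Kesarn + 5h = 08:43 UTC.
1 March 2027 is a Monday, so Sundays fall on 7, 14, 21, 28; the last is March 28.
1 September 2027 is a Wednesday, so the first Sunday is September 5.
At the standard offset (UTC−09:00), 08:43 UTC − 9h = 23:43 Umove standard time (rolling into the previous day, 8 September 2027).
The standard-time date in Umove, September 8, 2027, is outside the daylight-saving period (28 March – 5 September), so Umove is on standard time, UTC−09:00.
08:43 UTC − 9h = 23:43 Umove (rolling into the previous day, 8 September 2027).

23:43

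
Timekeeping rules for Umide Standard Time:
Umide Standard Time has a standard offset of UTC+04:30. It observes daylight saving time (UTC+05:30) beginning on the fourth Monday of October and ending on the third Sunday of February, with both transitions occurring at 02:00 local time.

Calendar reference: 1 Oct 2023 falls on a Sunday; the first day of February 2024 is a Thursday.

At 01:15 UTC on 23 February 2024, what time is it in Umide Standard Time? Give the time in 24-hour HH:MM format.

05:45

1 October 2023 is a Sunday, so the first Monday is October 2 and the fourth is October 23.
1 February 2024 is a Thursday, so the first Sunday is February 4 and the third is February 18.
At the standard offset (UTC+04:30), 01:15 UTC + 4h30m = 05:45 Umide Standard Time standard time.
The standard-time date in Umide Standard Time, 23 February 2024, does not fall between 23 October 2023 and 18 February 2024, so daylight saving is not in effect and Umide Standard Time is at UTC+04:30.
01:15 UTC + 4h30m = 05:45 local.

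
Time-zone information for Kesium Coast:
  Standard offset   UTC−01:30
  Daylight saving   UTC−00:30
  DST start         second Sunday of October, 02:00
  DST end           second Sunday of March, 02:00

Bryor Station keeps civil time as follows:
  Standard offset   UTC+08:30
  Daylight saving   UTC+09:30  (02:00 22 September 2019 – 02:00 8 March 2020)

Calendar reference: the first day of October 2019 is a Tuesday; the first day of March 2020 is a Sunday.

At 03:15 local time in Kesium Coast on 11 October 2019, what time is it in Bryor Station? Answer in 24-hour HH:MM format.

14:15

1 October 2019 is a Tuesday, so the first Sunday is October 6 and the second is October 13.
1 March 2020 is a Sunday, so the first Sunday is March 1 and the second is March 8.
11 October 2019 is outside the daylight-saving period (13 October 2019 – 8 March 2020), so Kesium Coast is on standard time, UTC−01:30.
03:15 Kesium Coast + 1h30m = 04:45 UTC.
At the standard offset (UTC+08:30), 04:45 UTC + 8h30m = 13:15 Bryor Station standard time.
Daylight saving runs 22 September 2019 – 8 March 2020; the standard-time date in Bryor Station, 11 October 2019, is inside that window, so Bryor Station is at UTC+09:30.
04:45 UTC + 9h30m = 14:15 Bryor Station.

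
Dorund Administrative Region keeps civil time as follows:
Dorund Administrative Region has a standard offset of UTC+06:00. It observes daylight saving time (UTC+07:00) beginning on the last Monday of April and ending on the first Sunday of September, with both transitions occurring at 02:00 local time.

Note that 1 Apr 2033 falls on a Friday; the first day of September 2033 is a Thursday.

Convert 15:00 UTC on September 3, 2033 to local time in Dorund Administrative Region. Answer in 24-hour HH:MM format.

1 April 2033 is a Friday, so Mondays fall on 4, 11, 18, 25; the last is April 25.
1 September 2033 is a Thursday, so the first Sunday is September 4.
At the standard offset (UTC+06:00), 15:00 UTC + 6h = 21:00 Dorund Administrative Region standard time.
Daylight saving runs 25 April – 4 September; the standard-time date in Dorund Administrative Region, September 3, 2033, is inside that window, so Dorund Administrative Region is at UTC+07:00.
15:00 UTC + 7h = 22:00 local.

22:00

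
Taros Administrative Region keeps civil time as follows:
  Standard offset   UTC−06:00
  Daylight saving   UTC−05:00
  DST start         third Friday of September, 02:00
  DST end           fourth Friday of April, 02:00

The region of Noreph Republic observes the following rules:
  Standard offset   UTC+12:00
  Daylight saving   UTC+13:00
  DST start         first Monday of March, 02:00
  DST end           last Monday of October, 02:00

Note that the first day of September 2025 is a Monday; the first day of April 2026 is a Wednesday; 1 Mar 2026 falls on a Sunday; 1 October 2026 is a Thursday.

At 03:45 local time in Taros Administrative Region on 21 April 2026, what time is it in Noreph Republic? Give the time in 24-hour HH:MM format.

1 September 2025 is a Monday, so the first Friday is September 5 and the third is September 19.
1 April 2026 is a Wednesday, so the first Friday is April 3 and the fourth is April 24.
Daylight saving runs 19 September 2025 – 24 April 2026; 21 April 2026 is inside that window, so Taros Administrative Region is at UTC−05:00.
03:45 Taros Administrative Region + 5h = 08:45 UTC.
1 March 2026 is a Sunday, so the first Monday is March 2.
1 October 2026 is a Thursday, so Mondays fall on 5, 12, 19, 26; the last is October 26.
At the standard offset (UTC+12:00), 08:45 UTC + 12h = 20:45 Noreph Republic standard time.
The standard-time date in Noreph Republic, 21 April 2026, lies within the daylight-saving period (2 March – 26 October), so Noreph Republic is on daylight time, UTC+13:00.
08:45 UTC + 13h = 21:45 Noreph Republic.

21:45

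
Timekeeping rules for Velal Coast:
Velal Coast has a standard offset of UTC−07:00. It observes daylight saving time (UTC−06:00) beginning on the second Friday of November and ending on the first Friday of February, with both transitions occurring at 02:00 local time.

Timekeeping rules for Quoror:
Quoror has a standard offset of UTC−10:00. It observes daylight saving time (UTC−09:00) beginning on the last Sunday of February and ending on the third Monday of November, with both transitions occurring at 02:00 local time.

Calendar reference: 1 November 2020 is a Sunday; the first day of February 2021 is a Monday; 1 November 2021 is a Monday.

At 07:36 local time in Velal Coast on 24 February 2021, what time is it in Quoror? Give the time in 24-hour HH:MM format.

04:36

1 November 2020 is a Sunday, so the first Friday is November 6 and the second is November 13.
1 February 2021 is a Monday, so the first Friday is February 5.
24 February 2021 is outside the daylight-saving period (13 November 2020 – 5 February 2021), so Velal Coast is on standard time, UTC−07:00.
07:36 Velal Coast + 7h = 14:36 UTC.
1 February 2021 is a Monday, so Sundays fall on 7, 14, 21, 28; the last is February 28.
1 November 2021 is a Monday, so the first Monday is November 1 and the third is November 15.
At the standard offset (UTC−10:00), 14:36 UTC − 10h = 04:36 Quoror standard time.
Daylight saving runs 28 February – 15 November; the standard-time date in Quoror, 24 February 2021, is outside that window, so Quoror is on standard time at UTC−10:00.
14:36 UTC − 10h = 04:36 Quoror.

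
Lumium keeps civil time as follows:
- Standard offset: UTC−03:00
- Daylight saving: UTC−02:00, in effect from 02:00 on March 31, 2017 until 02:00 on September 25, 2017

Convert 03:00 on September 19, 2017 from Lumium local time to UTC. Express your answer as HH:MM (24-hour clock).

05:00

Daylight saving runs 31 March – 25 September; September 19, 2017 is inside that window, so Lumium is at UTC−02:00.
03:00 local + 2h = 05:00 UTC.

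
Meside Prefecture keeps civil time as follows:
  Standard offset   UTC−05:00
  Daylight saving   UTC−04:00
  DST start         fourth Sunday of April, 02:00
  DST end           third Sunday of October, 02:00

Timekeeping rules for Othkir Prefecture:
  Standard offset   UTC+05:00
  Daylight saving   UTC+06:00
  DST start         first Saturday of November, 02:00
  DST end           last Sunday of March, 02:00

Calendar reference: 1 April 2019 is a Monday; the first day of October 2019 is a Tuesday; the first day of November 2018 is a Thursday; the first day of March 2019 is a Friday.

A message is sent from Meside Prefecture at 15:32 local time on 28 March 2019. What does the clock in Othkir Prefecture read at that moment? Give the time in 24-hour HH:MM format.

1 April 2019 is a Monday, so the first Sunday is April 7 and the fourth is April 28.
1 October 2019 is a Tuesday, so the first Sunday is October 6 and the third is October 20.
28 March 2019 is outside the daylight-saving period (28 April – 20 October), so Meside Prefecture is on standard time, UTC−05:00.
15:32 Meside Prefecture + 5h = 20:32 UTC.
1 November 2018 is a Thursday, so the first Saturday is November 3.
1 March 2019 is a Friday, so Sundays fall on 3, 10, 17, 24, 31; the last is March 31.
At the standard offset (UTC+05:00), 20:32 UTC + 5h = 01:32 Othkir Prefecture standard time (rolling into the next day, 29 March 2019).
Daylight saving runs 3 November 2018 – 31 March 2019; the standard-time date in Othkir Prefecture, 29 March 2019, is inside that window, so Othkir Prefecture is at UTC+06:00.
20:32 UTC + 6h = 02:32 Othkir Prefecture (rolling into the next day, 29 March 2019).

02:32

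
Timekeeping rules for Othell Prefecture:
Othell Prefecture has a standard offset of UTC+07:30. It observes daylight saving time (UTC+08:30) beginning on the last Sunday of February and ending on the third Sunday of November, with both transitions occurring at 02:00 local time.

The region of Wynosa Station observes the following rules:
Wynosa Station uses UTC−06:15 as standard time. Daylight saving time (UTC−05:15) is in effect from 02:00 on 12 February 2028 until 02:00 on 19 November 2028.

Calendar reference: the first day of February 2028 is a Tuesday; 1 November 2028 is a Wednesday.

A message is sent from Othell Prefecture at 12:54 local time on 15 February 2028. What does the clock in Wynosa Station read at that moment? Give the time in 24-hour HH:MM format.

1 February 2028 is a Tuesday, so Sundays fall on 6, 13, 20, 27; the last is February 27.
1 November 2028 is a Wednesday, so the first Sunday is November 5 and the third is November 19.
15 February 2028 is outside the daylight-saving period (27 February – 19 November), so Othell Prefecture is on standard time, UTC+07:30.
12:54 Othell Prefecture − 7h30m = 05:24 UTC.
At the standard offset (UTC−06:15), 05:24 UTC − 6h15m = 23:09 Wynosa Station standard time (rolling into the previous day, 14 February 2028).
The standard-time date in Wynosa Station, 14 February 2028, lies within the daylight-saving period (12 February – 19 November), so Wynosa Station is on daylight time, UTC−05:15.
05:24 UTC − 5h15m = 00:09 Wynosa Station.

00:09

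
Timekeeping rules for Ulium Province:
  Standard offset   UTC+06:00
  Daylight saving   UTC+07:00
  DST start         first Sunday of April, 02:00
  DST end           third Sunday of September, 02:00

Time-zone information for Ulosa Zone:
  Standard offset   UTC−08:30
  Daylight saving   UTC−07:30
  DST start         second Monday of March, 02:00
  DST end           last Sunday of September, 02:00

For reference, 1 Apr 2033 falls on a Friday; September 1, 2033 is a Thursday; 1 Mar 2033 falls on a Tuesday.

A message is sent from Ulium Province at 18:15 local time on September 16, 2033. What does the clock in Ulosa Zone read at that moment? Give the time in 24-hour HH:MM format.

03:45

1 April 2033 is a Friday, so the first Sunday is April 3.
1 September 2033 is a Thursday, so the first Sunday is September 4 and the third is September 18.
September 16, 2033 falls between 3 April and 18 September, so daylight saving is in effect and Ulium Province is at UTC+07:00.
18:15 Ulium Province − 7h = 11:15 UTC.
1 March 2033 is a Tuesday, so the first Monday is March 7 and the second is March 14.
1 September 2033 is a Thursday, so Sundays fall on 4, 11, 18, 25; the last is September 25.
At the standard offset (UTC−08:30), 11:15 UTC − 8h30m = 02:45 Ulosa Zone standard time.
The standard-time date in Ulosa Zone, September 16, 2033, falls between 14 March and 25 September, so daylight saving is in effect and Ulosa Zone is at UTC−07:30.
11:15 UTC − 7h30m = 03:45 Ulosa Zone.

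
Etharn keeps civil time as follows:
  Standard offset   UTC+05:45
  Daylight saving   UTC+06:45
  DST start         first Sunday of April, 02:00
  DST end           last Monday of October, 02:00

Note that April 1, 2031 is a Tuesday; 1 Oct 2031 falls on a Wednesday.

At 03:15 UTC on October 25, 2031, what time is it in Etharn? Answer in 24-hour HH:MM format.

10:00

1 April 2031 is a Tuesday, so the first Sunday is April 6.
1 October 2031 is a Wednesday, so Mondays fall on 6, 13, 20, 27; the last is October 27.
At the standard offset (UTC+05:45), 03:15 UTC + 5h45m = 09:00 Etharn standard time.
The standard-time date in Etharn, October 25, 2031, falls between 6 April and 27 October, so daylight saving is in effect and Etharn is at UTC+06:45.
03:15 UTC + 6h45m = 10:00 local.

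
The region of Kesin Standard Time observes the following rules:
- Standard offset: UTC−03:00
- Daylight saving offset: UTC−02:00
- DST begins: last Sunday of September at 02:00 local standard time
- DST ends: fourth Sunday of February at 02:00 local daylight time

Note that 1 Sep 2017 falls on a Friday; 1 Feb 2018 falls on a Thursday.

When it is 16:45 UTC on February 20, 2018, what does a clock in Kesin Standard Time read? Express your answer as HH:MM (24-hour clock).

1 September 2017 is a Friday, so Sundays fall on 3, 10, 17, 24; the last is September 24.
1 February 2018 is a Thursday, so the first Sunday is February 4 and the fourth is February 25.
At the standard offset (UTC−03:00), 16:45 UTC − 3h = 13:45 Kesin Standard Time standard time.
The standard-time date in Kesin Standard Time, February 20, 2018, falls between 24 September 2017 and 25 February 2018, so daylight saving is in effect and Kesin Standard Time is at UTC−02:00.
16:45 UTC − 2h = 14:45 local.

14:45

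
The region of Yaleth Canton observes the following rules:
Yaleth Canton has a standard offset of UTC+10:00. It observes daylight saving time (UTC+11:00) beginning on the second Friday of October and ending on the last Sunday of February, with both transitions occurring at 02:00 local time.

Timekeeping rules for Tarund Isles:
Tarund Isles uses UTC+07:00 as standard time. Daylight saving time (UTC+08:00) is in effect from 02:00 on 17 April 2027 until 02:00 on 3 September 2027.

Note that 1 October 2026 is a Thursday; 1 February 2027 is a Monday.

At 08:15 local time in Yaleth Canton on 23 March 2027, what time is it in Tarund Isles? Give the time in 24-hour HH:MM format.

05:15

1 October 2026 is a Thursday, so the first Friday is October 2 and the second is October 9.
1 February 2027 is a Monday, so Sundays fall on 7, 14, 21, 28; the last is February 28.
23 March 2027 does not fall between 9 October 2026 and 28 February 2027, so daylight saving is not in effect and Yaleth Canton is at UTC+10:00.
08:15 Yaleth Canton − 10h = 22:15 UTC (rolling into the previous day, 22 March 2027).
At the standard offset (UTC+07:00), 22:15 UTC + 7h = 05:15 Tarund Isles standard time (rolling into the next day, 23 March 2027).
The standard-time date in Tarund Isles, 23 March 2027, is outside the daylight-saving period (17 April – 3 September), so Tarund Isles is on standard time, UTC+07:00.
22:15 UTC + 7h = 05:15 Tarund Isles (rolling into the next day, 23 March 2027).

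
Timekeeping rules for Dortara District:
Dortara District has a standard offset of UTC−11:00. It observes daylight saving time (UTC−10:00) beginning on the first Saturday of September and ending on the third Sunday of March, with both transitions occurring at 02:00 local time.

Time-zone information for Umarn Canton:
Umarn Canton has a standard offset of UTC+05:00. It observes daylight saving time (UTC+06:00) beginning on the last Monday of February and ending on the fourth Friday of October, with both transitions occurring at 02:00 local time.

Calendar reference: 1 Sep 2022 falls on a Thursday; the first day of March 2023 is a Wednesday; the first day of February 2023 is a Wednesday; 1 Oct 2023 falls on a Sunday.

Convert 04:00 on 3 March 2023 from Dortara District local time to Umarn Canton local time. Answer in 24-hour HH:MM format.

20:00

1 September 2022 is a Thursday, so the first Saturday is September 3.
1 March 2023 is a Wednesday, so the first Sunday is March 5 and the third is March 19.
Daylight saving runs 3 September 2022 – 19 March 2023; 3 March 2023 is inside that window, so Dortara District is at UTC−10:00.
04:00 Dortara District + 10h = 14:00 UTC.
1 February 2023 is a Wednesday, so Mondays fall on 6, 13, 20, 27; the last is February 27.
1 October 2023 is a Sunday, so the first Friday is October 6 and the fourth is October 27.
At the standard offset (UTC+05:00), 14:00 UTC + 5h = 19:00 Umarn Canton standard time.
Daylight saving runs 27 February – 27 October; the standard-time date in Umarn Canton, 3 March 2023, is inside that window, so Umarn Canton is at UTC+06:00.
14:00 UTC + 6h = 20:00 Umarn Canton.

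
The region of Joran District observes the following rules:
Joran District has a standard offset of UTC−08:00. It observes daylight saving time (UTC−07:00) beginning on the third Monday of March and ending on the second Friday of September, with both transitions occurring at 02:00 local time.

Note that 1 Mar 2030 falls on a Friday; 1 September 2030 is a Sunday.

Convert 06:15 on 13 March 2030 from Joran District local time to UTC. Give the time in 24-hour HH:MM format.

14:15

1 March 2030 is a Friday, so the first Monday is March 4 and the third is March 18.
1 September 2030 is a Sunday, so the first Friday is September 6 and the second is September 13.
13 March 2030 does not fall between 18 March and 13 September, so daylight saving is not in effect and Joran District is at UTC−08:00.
06:15 local + 8h = 14:15 UTC.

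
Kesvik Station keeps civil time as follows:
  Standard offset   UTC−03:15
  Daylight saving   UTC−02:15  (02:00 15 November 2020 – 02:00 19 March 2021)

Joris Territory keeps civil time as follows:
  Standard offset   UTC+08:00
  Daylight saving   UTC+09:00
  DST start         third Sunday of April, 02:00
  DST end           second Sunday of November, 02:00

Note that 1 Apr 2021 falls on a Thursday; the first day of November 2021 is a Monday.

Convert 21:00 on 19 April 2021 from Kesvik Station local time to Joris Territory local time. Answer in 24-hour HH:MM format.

09:15

19 April 2021 does not fall between 15 November 2020 and 19 March 2021, so daylight saving is not in effect and Kesvik Station is at UTC−03:15.
21:00 Kesvik Station + 3h15m = 00:15 UTC (rolling into the next day, 20 April 2021).
1 April 2021 is a Thursday, so the first Sunday is April 4 and the third is April 18.
1 November 2021 is a Monday, so the first Sunday is November 7 and the second is November 14.
At the standard offset (UTC+08:00), 00:15 UTC + 8h = 08:15 Joris Territory standard time.
The standard-time date in Joris Territory, 20 April 2021, lies within the daylight-saving period (18 April – 14 November), so Joris Territory is on daylight time, UTC+09:00.
00:15 UTC + 9h = 09:15 Joris Territory.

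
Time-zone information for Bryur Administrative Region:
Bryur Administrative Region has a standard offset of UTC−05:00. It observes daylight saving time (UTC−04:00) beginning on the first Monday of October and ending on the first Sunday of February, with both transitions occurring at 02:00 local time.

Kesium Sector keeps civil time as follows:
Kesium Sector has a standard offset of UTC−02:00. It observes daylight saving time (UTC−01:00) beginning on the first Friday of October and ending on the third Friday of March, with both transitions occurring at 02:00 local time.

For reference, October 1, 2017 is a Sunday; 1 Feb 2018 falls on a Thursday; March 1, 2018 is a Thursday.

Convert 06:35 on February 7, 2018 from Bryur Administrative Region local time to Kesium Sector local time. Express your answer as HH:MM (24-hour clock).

10:35

1 October 2017 is a Sunday, so the first Monday is October 2.
1 February 2018 is a Thursday, so the first Sunday is February 4.
February 7, 2018 does not fall between 2 October 2017 and 4 February 2018, so daylight saving is not in effect and Bryur Administrative Region is at UTC−05:00.
06:35 Bryur Administrative Region + 5h = 11:35 UTC.
1 October 2017 is a Sunday, so the first Friday is October 6.
1 March 2018 is a Thursday, so the first Friday is March 2 and the third is March 16.
At the standard offset (UTC−02:00), 11:35 UTC − 2h = 09:35 Kesium Sector standard time.
Daylight saving runs 6 October 2017 – 16 March 2018; the standard-time date in Kesium Sector, February 7, 2018, is inside that window, so Kesium Sector is at UTC−01:00.
11:35 UTC − 1h = 10:35 Kesium Sector.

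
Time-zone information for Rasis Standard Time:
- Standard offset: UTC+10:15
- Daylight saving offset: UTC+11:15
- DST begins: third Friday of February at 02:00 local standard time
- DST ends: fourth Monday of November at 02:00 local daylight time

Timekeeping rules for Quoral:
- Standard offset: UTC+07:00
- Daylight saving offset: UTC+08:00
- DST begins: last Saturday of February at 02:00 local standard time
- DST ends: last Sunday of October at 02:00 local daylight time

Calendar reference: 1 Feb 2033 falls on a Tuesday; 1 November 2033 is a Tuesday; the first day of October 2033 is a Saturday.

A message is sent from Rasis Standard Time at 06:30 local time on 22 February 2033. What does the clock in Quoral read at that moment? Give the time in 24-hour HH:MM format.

02:15

1 February 2033 is a Tuesday, so the first Friday is February 4 and the third is February 18.
1 November 2033 is a Tuesday, so the first Monday is November 7 and the fourth is November 28.
22 February 2033 falls between 18 February and 28 November, so daylight saving is in effect and Rasis Standard Time is at UTC+11:15.
06:30 Rasis Standard Time − 11h15m = 19:15 UTC (rolling into the previous day, 21 February 2033).
1 February 2033 is a Tuesday, so Saturdays fall on 5, 12, 19, 26; the last is February 26.
1 October 2033 is a Saturday, so Sundays fall on 2, 9, 16, 23, 30; the last is October 30.
At the standard offset (UTC+07:00), 19:15 UTC + 7h = 02:15 Quoral standard time (rolling into the next day, 22 February 2033).
The standard-time date in Quoral, 22 February 2033, does not fall between 26 February and 30 October, so daylight saving is not in effect and Quoral is at UTC+07:00.
19:15 UTC + 7h = 02:15 Quoral (rolling into the next day, 22 February 2033).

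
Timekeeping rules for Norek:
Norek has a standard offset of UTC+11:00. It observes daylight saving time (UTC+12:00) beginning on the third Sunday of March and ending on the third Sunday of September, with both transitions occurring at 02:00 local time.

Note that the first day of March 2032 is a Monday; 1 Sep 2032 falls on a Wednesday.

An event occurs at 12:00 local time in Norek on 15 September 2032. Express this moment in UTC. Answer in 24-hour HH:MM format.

1 March 2032 is a Monday, so the first Sunday is March 7 and the third is March 21.
1 September 2032 is a Wednesday, so the first Sunday is September 5 and the third is September 19.
15 September 2032 lies within the daylight-saving period (21 March – 19 September), so Norek is on daylight time, UTC+12:00.
12:00 local − 12h = 00:00 UTC.

00:00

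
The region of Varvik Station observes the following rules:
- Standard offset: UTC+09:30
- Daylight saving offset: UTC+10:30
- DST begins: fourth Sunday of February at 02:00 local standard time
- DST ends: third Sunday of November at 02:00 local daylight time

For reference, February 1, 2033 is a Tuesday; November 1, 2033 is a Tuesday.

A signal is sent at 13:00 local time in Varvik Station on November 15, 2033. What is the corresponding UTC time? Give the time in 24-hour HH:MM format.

02:30

1 February 2033 is a Tuesday, so the first Sunday is February 6 and the fourth is February 27.
1 November 2033 is a Tuesday, so the first Sunday is November 6 and the third is November 20.
November 15, 2033 falls between 27 February and 20 November, so daylight saving is in effect and Varvik Station is at UTC+10:30.
13:00 local − 10h30m = 02:30 UTC.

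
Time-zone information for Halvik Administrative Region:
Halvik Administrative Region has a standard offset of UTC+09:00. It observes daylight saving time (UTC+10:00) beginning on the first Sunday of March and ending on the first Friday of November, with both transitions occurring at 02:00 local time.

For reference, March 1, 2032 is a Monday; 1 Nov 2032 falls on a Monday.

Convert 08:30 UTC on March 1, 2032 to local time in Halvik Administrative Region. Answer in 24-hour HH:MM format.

17:30

1 March 2032 is a Monday, so the first Sunday is March 7.
1 November 2032 is a Monday, so the first Friday is November 5.
At the standard offset (UTC+09:00), 08:30 UTC + 9h = 17:30 Halvik Administrative Region standard time.
The standard-time date in Halvik Administrative Region, March 1, 2032, does not fall between 7 March and 5 November, so daylight saving is not in effect and Halvik Administrative Region is at UTC+09:00.
08:30 UTC + 9h = 17:30 local.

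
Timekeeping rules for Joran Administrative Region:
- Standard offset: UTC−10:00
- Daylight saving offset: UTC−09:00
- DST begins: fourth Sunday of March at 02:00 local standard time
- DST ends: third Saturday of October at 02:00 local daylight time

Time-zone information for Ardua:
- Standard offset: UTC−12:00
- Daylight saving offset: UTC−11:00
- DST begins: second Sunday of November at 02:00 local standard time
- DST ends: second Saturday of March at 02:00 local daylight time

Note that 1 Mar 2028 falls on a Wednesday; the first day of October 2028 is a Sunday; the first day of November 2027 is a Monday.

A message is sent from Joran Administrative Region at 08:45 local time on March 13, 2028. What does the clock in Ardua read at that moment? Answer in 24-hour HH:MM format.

1 March 2028 is a Wednesday, so the first Sunday is March 5 and the fourth is March 26.
1 October 2028 is a Sunday, so the first Saturday is October 7 and the third is October 21.
March 13, 2028 is outside the daylight-saving period (26 March – 21 October), so Joran Administrative Region is on standard time, UTC−10:00.
08:45 Joran Administrative Region + 10h = 18:45 UTC.
1 November 2027 is a Monday, so the first Sunday is November 7 and the second is November 14.
1 March 2028 is a Wednesday, so the first Saturday is March 4 and the second is March 11.
At the standard offset (UTC−12:00), 18:45 UTC − 12h = 06:45 Ardua standard time.
The standard-time date in Ardua, March 13, 2028, does not fall between 14 November 2027 and 11 March 2028, so daylight saving is not in effect and Ardua is at UTC−12:00.
18:45 UTC − 12h = 06:45 Ardua.

06:45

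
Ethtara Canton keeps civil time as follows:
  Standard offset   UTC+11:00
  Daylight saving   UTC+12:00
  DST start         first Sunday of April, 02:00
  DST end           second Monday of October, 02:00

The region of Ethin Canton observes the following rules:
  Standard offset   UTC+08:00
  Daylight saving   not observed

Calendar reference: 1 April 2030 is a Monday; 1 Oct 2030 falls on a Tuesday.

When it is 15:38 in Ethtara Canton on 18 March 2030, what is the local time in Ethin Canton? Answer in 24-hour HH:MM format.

12:38

1 April 2030 is a Monday, so the first Sunday is April 7.
1 October 2030 is a Tuesday, so the first Monday is October 7 and the second is October 14.
18 March 2030 is outside the daylight-saving period (7 April – 14 October), so Ethtara Canton is on standard time, UTC+11:00.
15:38 Ethtara Canton − 11h = 04:38 UTC.
Ethin Canton stays on UTC+08:00 all year.
04:38 UTC + 8h = 12:38 Ethin Canton.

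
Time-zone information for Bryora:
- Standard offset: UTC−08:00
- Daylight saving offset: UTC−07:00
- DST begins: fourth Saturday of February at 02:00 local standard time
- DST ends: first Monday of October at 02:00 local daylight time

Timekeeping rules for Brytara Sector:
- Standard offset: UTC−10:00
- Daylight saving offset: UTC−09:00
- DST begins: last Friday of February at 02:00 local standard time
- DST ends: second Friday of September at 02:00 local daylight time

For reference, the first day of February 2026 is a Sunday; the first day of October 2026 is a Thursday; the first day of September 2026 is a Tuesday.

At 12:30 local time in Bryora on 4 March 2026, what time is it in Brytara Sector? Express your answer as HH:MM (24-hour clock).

10:30

1 February 2026 is a Sunday, so the first Saturday is February 7 and the fourth is February 28.
1 October 2026 is a Thursday, so the first Monday is October 5.
4 March 2026 falls between 28 February and 5 October, so daylight saving is in effect and Bryora is at UTC−07:00.
12:30 Bryora + 7h = 19:30 UTC.
1 February 2026 is a Sunday, so Fridays fall on 6, 13, 20, 27; the last is February 27.
1 September 2026 is a Tuesday, so the first Friday is September 4 and the second is September 11.
At the standard offset (UTC−10:00), 19:30 UTC − 10h = 09:30 Brytara Sector standard time.
The standard-time date in Brytara Sector, 4 March 2026, lies within the daylight-saving period (27 February – 11 September), so Brytara Sector is on daylight time, UTC−09:00.
19:30 UTC − 9h = 10:30 Brytara Sector.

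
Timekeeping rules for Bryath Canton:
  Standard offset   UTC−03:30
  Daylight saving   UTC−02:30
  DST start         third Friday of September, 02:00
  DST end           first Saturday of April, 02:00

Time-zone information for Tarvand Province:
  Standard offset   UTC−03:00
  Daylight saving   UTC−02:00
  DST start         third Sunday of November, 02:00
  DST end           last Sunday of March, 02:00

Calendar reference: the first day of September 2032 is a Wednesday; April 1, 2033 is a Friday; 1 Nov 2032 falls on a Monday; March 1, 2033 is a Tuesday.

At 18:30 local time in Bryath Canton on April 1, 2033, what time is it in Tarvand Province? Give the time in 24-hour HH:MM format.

18:00

1 September 2032 is a Wednesday, so the first Friday is September 3 and the third is September 17.
1 April 2033 is a Friday, so the first Saturday is April 2.
April 1, 2033 falls between 17 September 2032 and 2 April 2033, so daylight saving is in effect and Bryath Canton is at UTC−02:30.
18:30 Bryath Canton + 2h30m = 21:00 UTC.
1 November 2032 is a Monday, so the first Sunday is November 7 and the third is November 21.
1 March 2033 is a Tuesday, so Sundays fall on 6, 13, 20, 27; the last is March 27.
At the standard offset (UTC−03:00), 21:00 UTC − 3h = 18:00 Tarvand Province standard time.
The standard-time date in Tarvand Province, April 1, 2033, is outside the daylight-saving period (21 November 2032 – 27 March 2033), so Tarvand Province is on standard time, UTC−03:00.
21:00 UTC − 3h = 18:00 Tarvand Province.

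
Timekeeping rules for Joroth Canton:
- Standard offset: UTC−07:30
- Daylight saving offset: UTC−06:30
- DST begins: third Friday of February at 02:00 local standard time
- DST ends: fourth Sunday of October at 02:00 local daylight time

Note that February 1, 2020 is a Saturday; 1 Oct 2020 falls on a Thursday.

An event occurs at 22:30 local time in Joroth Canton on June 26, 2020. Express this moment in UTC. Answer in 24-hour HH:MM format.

1 February 2020 is a Saturday, so the first Friday is February 7 and the third is February 21.
1 October 2020 is a Thursday, so the first Sunday is October 4 and the fourth is October 25.
June 26, 2020 lies within the daylight-saving period (21 February – 25 October), so Joroth Canton is on daylight time, UTC−06:30.
22:30 local + 6h30m = 05:00 UTC (rolling into the next day, 27 June 2020).

05:00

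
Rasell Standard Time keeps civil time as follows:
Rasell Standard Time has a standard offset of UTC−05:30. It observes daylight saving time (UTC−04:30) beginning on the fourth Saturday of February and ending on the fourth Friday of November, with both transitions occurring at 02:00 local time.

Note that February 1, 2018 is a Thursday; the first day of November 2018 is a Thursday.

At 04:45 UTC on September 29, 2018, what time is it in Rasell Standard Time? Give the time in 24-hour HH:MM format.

1 February 2018 is a Thursday, so the first Saturday is February 3 and the fourth is February 24.
1 November 2018 is a Thursday, so the first Friday is November 2 and the fourth is November 23.
At the standard offset (UTC−05:30), 04:45 UTC − 5h30m = 23:15 Rasell Standard Time standard time (rolling into the previous day, 28 September 2018).
Daylight saving runs 24 February – 23 November; the standard-time date in Rasell Standard Time, September 28, 2018, is inside that window, so Rasell Standard Time is at UTC−04:30.
04:45 UTC − 4h30m = 00:15 local.

00:15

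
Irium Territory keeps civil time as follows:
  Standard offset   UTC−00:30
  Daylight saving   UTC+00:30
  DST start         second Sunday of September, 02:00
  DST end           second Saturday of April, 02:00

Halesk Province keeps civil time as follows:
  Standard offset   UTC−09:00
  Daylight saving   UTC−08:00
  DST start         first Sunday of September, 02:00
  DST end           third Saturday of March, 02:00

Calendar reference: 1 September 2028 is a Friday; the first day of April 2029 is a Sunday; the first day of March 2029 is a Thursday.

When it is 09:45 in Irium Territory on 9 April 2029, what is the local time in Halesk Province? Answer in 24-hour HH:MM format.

1 September 2028 is a Friday, so the first Sunday is September 3 and the second is September 10.
1 April 2029 is a Sunday, so the first Saturday is April 7 and the second is April 14.
Daylight saving runs 10 September 2028 – 14 April 2029; 9 April 2029 is inside that window, so Irium Territory is at UTC+00:30.
09:45 Irium Territory − 0h30m = 09:15 UTC.
1 September 2028 is a Friday, so the first Sunday is September 3.
1 March 2029 is a Thursday, so the first Saturday is March 3 and the third is March 17.
At the standard offset (UTC−09:00), 09:15 UTC − 9h = 00:15 Halesk Province standard time.
The standard-time date in Halesk Province, 9 April 2029, does not fall between 3 September 2028 and 17 March 2029, so daylight saving is not in effect and Halesk Province is at UTC−09:00.
09:15 UTC − 9h = 00:15 Halesk Province.

00:15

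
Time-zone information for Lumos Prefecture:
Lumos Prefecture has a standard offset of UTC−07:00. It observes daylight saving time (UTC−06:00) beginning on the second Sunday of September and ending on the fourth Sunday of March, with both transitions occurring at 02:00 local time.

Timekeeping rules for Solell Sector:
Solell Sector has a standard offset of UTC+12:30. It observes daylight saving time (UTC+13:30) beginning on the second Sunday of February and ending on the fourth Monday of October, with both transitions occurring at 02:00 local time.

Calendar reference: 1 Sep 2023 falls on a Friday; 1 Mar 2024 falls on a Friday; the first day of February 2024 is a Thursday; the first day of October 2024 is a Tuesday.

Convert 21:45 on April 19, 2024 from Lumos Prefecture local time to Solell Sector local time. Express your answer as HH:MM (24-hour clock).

18:15

1 September 2023 is a Friday, so the first Sunday is September 3 and the second is September 10.
1 March 2024 is a Friday, so the first Sunday is March 3 and the fourth is March 24.
April 19, 2024 is outside the daylight-saving period (10 September 2023 – 24 March 2024), so Lumos Prefecture is on standard time, UTC−07:00.
21:45 Lumos Prefecture + 7h = 04:45 UTC (rolling into the next day, 20 April 2024).
1 February 2024 is a Thursday, so the first Sunday is February 4 and the second is February 11.
1 October 2024 is a Tuesday, so the first Monday is October 7 and the fourth is October 28.
At the standard offset (UTC+12:30), 04:45 UTC + 12h30m = 17:15 Solell Sector standard time.
The standard-time date in Solell Sector, April 20, 2024, lies within the daylight-saving period (11 February – 28 October), so Solell Sector is on daylight time, UTC+13:30.
04:45 UTC + 13h30m = 18:15 Solell Sector.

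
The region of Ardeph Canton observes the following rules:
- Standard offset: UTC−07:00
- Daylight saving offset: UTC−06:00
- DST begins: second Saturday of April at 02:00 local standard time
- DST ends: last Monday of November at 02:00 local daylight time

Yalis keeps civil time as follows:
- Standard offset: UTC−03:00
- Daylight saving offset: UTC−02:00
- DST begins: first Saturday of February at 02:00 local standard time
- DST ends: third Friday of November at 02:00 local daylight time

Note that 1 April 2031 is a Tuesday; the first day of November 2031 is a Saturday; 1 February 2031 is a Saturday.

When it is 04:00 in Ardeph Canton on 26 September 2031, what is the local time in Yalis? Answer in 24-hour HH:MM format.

08:00

1 April 2031 is a Tuesday, so the first Saturday is April 5 and the second is April 12.
1 November 2031 is a Saturday, so Mondays fall on 3, 10, 17, 24; the last is November 24.
26 September 2031 falls between 12 April and 24 November, so daylight saving is in effect and Ardeph Canton is at UTC−06:00.
04:00 Ardeph Canton + 6h = 10:00 UTC.
1 February 2031 is a Saturday, so the first Saturday is February 1.
1 November 2031 is a Saturday, so the first Friday is November 7 and the third is November 21.
At the standard offset (UTC−03:00), 10:00 UTC − 3h = 07:00 Yalis standard time.
The standard-time date in Yalis, 26 September 2031, falls between 1 February and 21 November, so daylight saving is in effect and Yalis is at UTC−02:00.
10:00 UTC − 2h = 08:00 Yalis.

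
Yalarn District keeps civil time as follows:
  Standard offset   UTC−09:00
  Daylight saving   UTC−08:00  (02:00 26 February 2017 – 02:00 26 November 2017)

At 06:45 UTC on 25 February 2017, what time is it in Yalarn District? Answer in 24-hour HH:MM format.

At the standard offset (UTC−09:00), 06:45 UTC − 9h = 21:45 Yalarn District standard time (rolling into the previous day, 24 February 2017).
The standard-time date in Yalarn District, 24 February 2017, does not fall between 26 February and 26 November, so daylight saving is not in effect and Yalarn District is at UTC−09:00.
06:45 UTC − 9h = 21:45 local (rolling into the previous day, 24 February 2017).

21:45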